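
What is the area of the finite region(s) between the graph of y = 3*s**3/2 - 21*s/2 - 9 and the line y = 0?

393/8

The curve meets the s-axis where 3*s**3/2 - 21*s/2 - 9 = 0, i.e. 3*(s - 3)*(s + 1)*(s + 2)/2 = 0, at s = -2, -1, 3.
On [-2, -1] the curve lies above the axis; ∫[-2,-1] (3*s**3/2 - 21*s/2 - 9) ds = 9/8, giving area 9/8.
On [-1, 3] the curve lies below the axis; ∫[-1,3] (3*s**3/2 - 21*s/2 - 9) ds = -48, giving area 48.
Total area = 9/8 + 48 = 393/8.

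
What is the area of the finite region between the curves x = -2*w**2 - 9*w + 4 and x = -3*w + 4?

9

Both boundary curves give x as a function of w, so integrate with respect to w. Setting them equal: -2*w**2 - 6*w = 0, i.e. -2*w*(w + 3) = 0, so they meet at w = -3, 0.
For w in [-3, 0], x = -2*w**2 - 9*w + 4 is on the right; area = ∫[-3,0] (-2*w**2 - 6*w) dw = 9.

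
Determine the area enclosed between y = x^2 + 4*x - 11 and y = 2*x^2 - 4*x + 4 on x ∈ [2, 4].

The difference (x^2 + 4*x - 11) - (2*x^2 - 4*x + 4) = -x^2 + 8*x - 15 changes sign at x = 3 inside [2, 4], so split the integral there.
∫[2,3] (-x^2 + 8*x - 15) dx = -4/3; the area of that piece is 4/3.
∫[3,4] (-x^2 + 8*x - 15) dx = 2/3.
Total area = 4/3 + 2/3 = 2.

2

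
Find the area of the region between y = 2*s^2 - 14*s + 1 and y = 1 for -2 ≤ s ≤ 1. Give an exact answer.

119/3

The difference (2*s^2 - 14*s + 1) - (1) = 2*s^2 - 14*s changes sign at s = 0 inside [-2, 1], so split the integral there.
∫[-2,0] (2*s^2 - 14*s) ds = 100/3.
∫[0,1] (2*s^2 - 14*s) ds = -19/3; the area of that piece is 19/3.
Total area = 100/3 + 19/3 = 119/3.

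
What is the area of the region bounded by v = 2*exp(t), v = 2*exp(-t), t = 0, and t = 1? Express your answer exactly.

On [0, 1], (2*exp(t)) - (2*exp(-t)) = 2*exp(t) - 2*exp(-t) is ≥ 0 throughout, so the area is a single integral of |2*exp(t) - 2*exp(-t)|.
∫[0,1] (2*exp(t) - 2*exp(-t)) dt = -4 + 2*exp(-1) + 2*exp(1).

-4 + 2*exp(-1) + 2*exp(1)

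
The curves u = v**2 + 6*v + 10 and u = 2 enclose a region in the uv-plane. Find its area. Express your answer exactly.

4/3

Both boundary curves give u as a function of v, so integrate with respect to v. Setting them equal: v**2 + 6*v + 8 = 0, i.e. (v + 2)*(v + 4) = 0, so they meet at v = -4, -2.
For v in [-4, -2], u = v**2 + 6*v + 10 is on the left; area = ∫[-4,-2] (-(v**2 + 6*v + 8)) dv = 4/3.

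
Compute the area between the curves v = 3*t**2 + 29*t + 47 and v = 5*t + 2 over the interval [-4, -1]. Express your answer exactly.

The difference (3*t**2 + 29*t + 47) - (5*t + 2) = 3*t**2 + 24*t + 45 changes sign at t = -3 inside [-4, -1], so split the integral there.
∫[-4,-3] (3*t**2 + 24*t + 45) dt = -2; the area of that piece is 2.
∫[-3,-1] (3*t**2 + 24*t + 45) dt = 20.
Total area = 2 + 20 = 22.

22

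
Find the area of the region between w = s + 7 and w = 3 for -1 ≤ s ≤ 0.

On [-1, 0], (s + 7) - (3) = s + 4 is ≥ 0 throughout, so the area is a single integral of |s + 4|.
∫[-1,0] (s + 4) ds = 7/2.

7/2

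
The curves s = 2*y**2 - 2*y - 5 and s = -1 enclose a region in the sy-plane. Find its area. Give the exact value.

Both boundary curves give s as a function of y, so integrate with respect to y. Setting them equal: 2*y**2 - 2*y - 4 = 0, i.e. 2*(y - 2)*(y + 1) = 0, so they meet at y = -1, 2.
For y in [-1, 2], s = 2*y**2 - 2*y - 5 is on the left; area = ∫[-1,2] (-(2*y**2 - 2*y - 4)) dy = 9.

9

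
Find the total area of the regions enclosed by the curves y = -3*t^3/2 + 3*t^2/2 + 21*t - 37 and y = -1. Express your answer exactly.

1741/8

Set the curves equal: -3*t^3/2 + 3*t^2/2 + 21*t - 37 = -1, so -3*t^3/2 + 3*t^2/2 + 21*t - 36 = 0, which factors as -3*(t - 3)*(t - 2)*(t + 4)/2 = 0. The curves meet at t = -4, 2, 3.
On [-4, 2], y = -1 is on top; that piece has area ∫[-4,2] (-(-3*t^3/2 + 3*t^2/2 + 21*t - 36)) dt = 216.
On [2, 3], y = -3*t^3/2 + 3*t^2/2 + 21*t - 37 is on top; that piece has area ∫[2,3] (-3*t^3/2 + 3*t^2/2 + 21*t - 36) dt = 13/8.
Total enclosed area = 216 + 13/8 = 1741/8.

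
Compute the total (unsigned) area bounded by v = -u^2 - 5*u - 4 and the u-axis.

The curve meets the u-axis where -u^2 - 5*u - 4 = 0, i.e. -(u + 1)*(u + 4) = 0, at u = -4, -1.
On [-4, -1] the curve lies above the axis; ∫[-4,-1] (-u^2 - 5*u - 4) du = 9/2, giving area 9/2.

9/2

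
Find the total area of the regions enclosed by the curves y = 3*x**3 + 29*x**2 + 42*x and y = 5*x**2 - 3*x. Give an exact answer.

Set the curves equal: 3*x**3 + 29*x**2 + 42*x = 5*x**2 - 3*x, so 3*x**3 + 24*x**2 + 45*x = 0, which factors as 3*x*(x + 3)*(x + 5) = 0. The curves meet at x = -5, -3, 0.
On [-5, -3], y = 3*x**3 + 29*x**2 + 42*x is on top; that piece has area ∫[-5,-3] (3*x**3 + 24*x**2 + 45*x) dx = 16.
On [-3, 0], y = 5*x**2 - 3*x is on top; that piece has area ∫[-3,0] (-(3*x**3 + 24*x**2 + 45*x)) dx = 189/4.
Total enclosed area = 16 + 189/4 = 253/4.

253/4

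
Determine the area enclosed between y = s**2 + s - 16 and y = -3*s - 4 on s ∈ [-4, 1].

205/3

On [-4, 1], (s**2 + s - 16) - (-3*s - 4) = s**2 + 4*s - 12 is ≤ 0 throughout, so the area is a single integral of |s**2 + 4*s - 12|.
∫[-4,1] (s**2 + 4*s - 12) ds = -205/3; the area of that piece is 205/3.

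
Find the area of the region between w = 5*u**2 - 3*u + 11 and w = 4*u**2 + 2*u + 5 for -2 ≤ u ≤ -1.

95/6

On [-2, -1], (5*u**2 - 3*u + 11) - (4*u**2 + 2*u + 5) = u**2 - 5*u + 6 is ≥ 0 throughout, so the area is a single integral of |u**2 - 5*u + 6|.
∫[-2,-1] (u**2 - 5*u + 6) du = 95/6.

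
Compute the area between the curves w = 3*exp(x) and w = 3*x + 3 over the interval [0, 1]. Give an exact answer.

-15/2 + 3*exp(1)

On [0, 1], (3*exp(x)) - (3*x + 3) = -3*x + 3*exp(x) - 3 is ≥ 0 throughout, so the area is a single integral of |-3*x + 3*exp(x) - 3|.
∫[0,1] (-3*x + 3*exp(x) - 3) dx = -15/2 + 3*exp(1).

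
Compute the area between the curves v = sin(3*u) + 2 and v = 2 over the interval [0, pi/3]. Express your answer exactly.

2/3

On [0, pi/3], (sin(3*u) + 2) - (2) = sin(3*u) is ≥ 0 throughout, so the area is a single integral of |sin(3*u)|.
∫[0,pi/3] (sin(3*u)) du = 2/3.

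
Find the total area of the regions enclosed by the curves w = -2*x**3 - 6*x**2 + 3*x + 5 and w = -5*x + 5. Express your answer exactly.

Set the curves equal: -2*x**3 - 6*x**2 + 3*x + 5 = -5*x + 5, so -2*x**3 - 6*x**2 + 8*x = 0, which factors as -2*x*(x - 1)*(x + 4) = 0. The curves meet at x = -4, 0, 1.
On [-4, 0], w = -5*x + 5 is on top; that piece has area ∫[-4,0] (-(-2*x**3 - 6*x**2 + 8*x)) dx = 64.
On [0, 1], w = -2*x**3 - 6*x**2 + 3*x + 5 is on top; that piece has area ∫[0,1] (-2*x**3 - 6*x**2 + 8*x) dx = 3/2.
Total enclosed area = 64 + 3/2 = 131/2.

131/2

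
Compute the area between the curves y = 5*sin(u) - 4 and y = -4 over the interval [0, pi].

10

On [0, pi], (5*sin(u) - 4) - (-4) = 5*sin(u) is ≥ 0 throughout, so the area is a single integral of |5*sin(u)|.
∫[0,pi] (5*sin(u)) du = 10.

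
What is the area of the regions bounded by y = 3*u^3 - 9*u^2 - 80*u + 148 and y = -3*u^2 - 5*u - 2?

2459/2

Set the curves equal: 3*u^3 - 9*u^2 - 80*u + 148 = -3*u^2 - 5*u - 2, so 3*u^3 - 6*u^2 - 75*u + 150 = 0, which factors as 3*(u - 5)*(u - 2)*(u + 5) = 0. The curves meet at u = -5, 2, 5.
On [-5, 2], y = 3*u^3 - 9*u^2 - 80*u + 148 is on top; that piece has area ∫[-5,2] (3*u^3 - 6*u^2 - 75*u + 150) du = 4459/4.
On [2, 5], y = -3*u^2 - 5*u - 2 is on top; that piece has area ∫[2,5] (-(3*u^3 - 6*u^2 - 75*u + 150)) du = 459/4.
Total enclosed area = 4459/4 + 459/4 = 2459/2.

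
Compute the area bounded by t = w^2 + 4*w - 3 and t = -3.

Both boundary curves give t as a function of w, so integrate with respect to w. Setting them equal: w^2 + 4*w = 0, i.e. w*(w + 4) = 0, so they meet at w = -4, 0.
For w in [-4, 0], t = w^2 + 4*w - 3 is on the left; area = ∫[-4,0] (-(w^2 + 4*w)) dw = 32/3.

32/3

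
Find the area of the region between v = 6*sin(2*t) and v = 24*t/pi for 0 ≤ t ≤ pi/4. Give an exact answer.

3 - 3*pi/4

On [0, pi/4], (6*sin(2*t)) - (24*t/pi) = -24*t/pi + 6*sin(2*t) is ≥ 0 throughout, so the area is a single integral of |-24*t/pi + 6*sin(2*t)|.
∫[0,pi/4] (-24*t/pi + 6*sin(2*t)) dt = 3 - 3*pi/4.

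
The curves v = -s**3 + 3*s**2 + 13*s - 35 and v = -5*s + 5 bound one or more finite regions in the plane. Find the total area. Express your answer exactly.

Set the curves equal: -s**3 + 3*s**2 + 13*s - 35 = -5*s + 5, so -s**3 + 3*s**2 + 18*s - 40 = 0, which factors as -(s - 5)*(s - 2)*(s + 4) = 0. The curves meet at s = -4, 2, 5.
On [-4, 2], v = -5*s + 5 is on top; that piece has area ∫[-4,2] (-(-s**3 + 3*s**2 + 18*s - 40)) ds = 216.
On [2, 5], v = -s**3 + 3*s**2 + 13*s - 35 is on top; that piece has area ∫[2,5] (-s**3 + 3*s**2 + 18*s - 40) ds = 135/4.
Total enclosed area = 216 + 135/4 = 999/4.

999/4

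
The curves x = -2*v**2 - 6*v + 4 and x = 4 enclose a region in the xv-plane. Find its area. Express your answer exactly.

Both boundary curves give x as a function of v, so integrate with respect to v. Setting them equal: -2*v**2 - 6*v = 0, i.e. -2*v*(v + 3) = 0, so they meet at v = -3, 0.
For v in [-3, 0], x = -2*v**2 - 6*v + 4 is on the right; area = ∫[-3,0] (-2*v**2 - 6*v) dv = 9.

9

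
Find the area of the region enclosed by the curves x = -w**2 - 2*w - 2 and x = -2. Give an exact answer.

Both boundary curves give x as a function of w, so integrate with respect to w. Setting them equal: -w**2 - 2*w = 0, i.e. -w*(w + 2) = 0, so they meet at w = -2, 0.
For w in [-2, 0], x = -w**2 - 2*w - 2 is on the right; area = ∫[-2,0] (-w**2 - 2*w) dw = 4/3.

4/3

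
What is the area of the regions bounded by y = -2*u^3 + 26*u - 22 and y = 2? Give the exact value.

Set the curves equal: -2*u^3 + 26*u - 22 = 2, so -2*u^3 + 26*u - 24 = 0, which factors as -2*(u - 3)*(u - 1)*(u + 4) = 0. The curves meet at u = -4, 1, 3.
On [-4, 1], y = 2 is on top; that piece has area ∫[-4,1] (-(-2*u^3 + 26*u - 24)) du = 375/2.
On [1, 3], y = -2*u^3 + 26*u - 22 is on top; that piece has area ∫[1,3] (-2*u^3 + 26*u - 24) du = 16.
Total enclosed area = 375/2 + 16 = 407/2.

407/2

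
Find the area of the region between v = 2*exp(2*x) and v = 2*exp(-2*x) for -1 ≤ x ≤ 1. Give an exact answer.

-4 + 2*exp(-2) + 2*exp(2)

The difference (2*exp(2*x)) - (2*exp(-2*x)) = 2*exp(2*x) - 2*exp(-2*x) changes sign at x = 0 inside [-1, 1], so split the integral there.
∫[-1,0] (2*exp(2*x) - 2*exp(-2*x)) dx = -exp(2) - exp(-2) + 2; the area of that piece is -2 + exp(-2) + exp(2).
∫[0,1] (2*exp(2*x) - 2*exp(-2*x)) dx = -2 + exp(-2) + exp(2).
Total area = (-2 + exp(-2) + exp(2)) + (-2 + exp(-2) + exp(2)) = -4 + 2*exp(-2) + 2*exp(2).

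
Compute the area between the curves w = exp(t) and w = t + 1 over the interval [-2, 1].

-3/2 - exp(-2) + exp(1)

On [-2, 1], (exp(t)) - (t + 1) = -t + exp(t) - 1 is ≥ 0 throughout, so the area is a single integral of |-t + exp(t) - 1|.
∫[-2,1] (-t + exp(t) - 1) dt = -3/2 - exp(-2) + exp(1).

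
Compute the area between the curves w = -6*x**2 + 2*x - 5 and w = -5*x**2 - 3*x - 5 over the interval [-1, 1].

5

The difference (-6*x**2 + 2*x - 5) - (-5*x**2 - 3*x - 5) = -x**2 + 5*x changes sign at x = 0 inside [-1, 1], so split the integral there.
∫[-1,0] (-x**2 + 5*x) dx = -17/6; the area of that piece is 17/6.
∫[0,1] (-x**2 + 5*x) dx = 13/6.
Total area = 17/6 + 13/6 = 5.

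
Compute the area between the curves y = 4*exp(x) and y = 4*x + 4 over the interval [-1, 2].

On [-1, 2], (4*exp(x)) - (4*x + 4) = -4*x + 4*exp(x) - 4 is ≥ 0 throughout, so the area is a single integral of |-4*x + 4*exp(x) - 4|.
∫[-1,2] (-4*x + 4*exp(x) - 4) dx = -18 - 4*exp(-1) + 4*exp(2).

-18 - 4*exp(-1) + 4*exp(2)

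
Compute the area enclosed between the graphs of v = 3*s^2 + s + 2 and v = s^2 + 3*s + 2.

Set the curves equal: 3*s^2 + s + 2 = s^2 + 3*s + 2, so 2*s^2 - 2*s = 0, which factors as 2*s*(s - 1) = 0. The curves meet at s = 0, 1.
On [0, 1], v = s^2 + 3*s + 2 is on top; that piece has area ∫[0,1] (-(2*s^2 - 2*s)) ds = 1/3.

1/3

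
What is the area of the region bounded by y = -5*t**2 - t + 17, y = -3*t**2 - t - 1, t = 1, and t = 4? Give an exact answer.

76/3

The difference (-5*t**2 - t + 17) - (-3*t**2 - t - 1) = -2*t**2 + 18 changes sign at t = 3 inside [1, 4], so split the integral there.
∫[1,3] (-2*t**2 + 18) dt = 56/3.
∫[3,4] (-2*t**2 + 18) dt = -20/3; the area of that piece is 20/3.
Total area = 56/3 + 20/3 = 76/3.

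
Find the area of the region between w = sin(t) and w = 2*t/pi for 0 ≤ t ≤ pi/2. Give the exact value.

On [0, pi/2], (sin(t)) - (2*t/pi) = -2*t/pi + sin(t) is ≥ 0 throughout, so the area is a single integral of |-2*t/pi + sin(t)|.
∫[0,pi/2] (-2*t/pi + sin(t)) dt = 1 - pi/4.

1 - pi/4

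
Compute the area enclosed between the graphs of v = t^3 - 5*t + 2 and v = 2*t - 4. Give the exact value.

Set the curves equal: t^3 - 5*t + 2 = 2*t - 4, so t^3 - 7*t + 6 = 0, which factors as (t - 2)*(t - 1)*(t + 3) = 0. The curves meet at t = -3, 1, 2.
On [-3, 1], v = t^3 - 5*t + 2 is on top; that piece has area ∫[-3,1] (t^3 - 7*t + 6) dt = 32.
On [1, 2], v = 2*t - 4 is on top; that piece has area ∫[1,2] (-(t^3 - 7*t + 6)) dt = 3/4.
Total enclosed area = 32 + 3/4 = 131/4.

131/4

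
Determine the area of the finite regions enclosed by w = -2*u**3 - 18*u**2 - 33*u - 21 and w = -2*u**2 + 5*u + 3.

Set the curves equal: -2*u**3 - 18*u**2 - 33*u - 21 = -2*u**2 + 5*u + 3, so -2*u**3 - 16*u**2 - 38*u - 24 = 0, which factors as -2*(u + 1)*(u + 3)*(u + 4) = 0. The curves meet at u = -4, -3, -1.
On [-4, -3], w = -2*u**2 + 5*u + 3 is on top; that piece has area ∫[-4,-3] (-(-2*u**3 - 16*u**2 - 38*u - 24)) du = 5/6.
On [-3, -1], w = -2*u**3 - 18*u**2 - 33*u - 21 is on top; that piece has area ∫[-3,-1] (-2*u**3 - 16*u**2 - 38*u - 24) du = 16/3.
Total enclosed area = 5/6 + 16/3 = 37/6.

37/6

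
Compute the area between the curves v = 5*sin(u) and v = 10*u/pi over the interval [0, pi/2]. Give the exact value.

On [0, pi/2], (5*sin(u)) - (10*u/pi) = -10*u/pi + 5*sin(u) is ≥ 0 throughout, so the area is a single integral of |-10*u/pi + 5*sin(u)|.
∫[0,pi/2] (-10*u/pi + 5*sin(u)) du = 5 - 5*pi/4.

5 - 5*pi/4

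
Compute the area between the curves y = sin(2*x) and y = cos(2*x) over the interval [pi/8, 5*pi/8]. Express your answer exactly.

sqrt(2)

On [pi/8, 5*pi/8], (sin(2*x)) - (cos(2*x)) = sin(2*x) - cos(2*x) is ≥ 0 throughout, so the area is a single integral of |sin(2*x) - cos(2*x)|.
∫[pi/8,5*pi/8] (sin(2*x) - cos(2*x)) dx = sqrt(2).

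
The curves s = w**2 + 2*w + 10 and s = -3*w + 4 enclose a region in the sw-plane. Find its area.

1/6

Both boundary curves give s as a function of w, so integrate with respect to w. Setting them equal: w**2 + 5*w + 6 = 0, i.e. (w + 2)*(w + 3) = 0, so they meet at w = -3, -2.
For w in [-3, -2], s = w**2 + 2*w + 10 is on the left; area = ∫[-3,-2] (-(w**2 + 5*w + 6)) dw = 1/6.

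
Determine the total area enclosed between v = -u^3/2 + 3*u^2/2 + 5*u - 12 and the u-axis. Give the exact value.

407/8

The curve meets the u-axis where -u^3/2 + 3*u^2/2 + 5*u - 12 = 0, i.e. -(u - 4)*(u - 2)*(u + 3)/2 = 0, at u = -3, 2, 4.
On [-3, 2] the curve lies below the axis; ∫[-3,2] (-u^3/2 + 3*u^2/2 + 5*u - 12) du = -375/8, giving area 375/8.
On [2, 4] the curve lies above the axis; ∫[2,4] (-u^3/2 + 3*u^2/2 + 5*u - 12) du = 4, giving area 4.
Total area = 375/8 + 4 = 407/8.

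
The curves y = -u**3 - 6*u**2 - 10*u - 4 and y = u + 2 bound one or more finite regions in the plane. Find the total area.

Set the curves equal: -u**3 - 6*u**2 - 10*u - 4 = u + 2, so -u**3 - 6*u**2 - 11*u - 6 = 0, which factors as -(u + 1)*(u + 2)*(u + 3) = 0. The curves meet at u = -3, -2, -1.
On [-3, -2], y = u + 2 is on top; that piece has area ∫[-3,-2] (-(-u**3 - 6*u**2 - 11*u - 6)) du = 1/4.
On [-2, -1], y = -u**3 - 6*u**2 - 10*u - 4 is on top; that piece has area ∫[-2,-1] (-u**3 - 6*u**2 - 11*u - 6) du = 1/4.
Total enclosed area = 1/4 + 1/4 = 1/2.

1/2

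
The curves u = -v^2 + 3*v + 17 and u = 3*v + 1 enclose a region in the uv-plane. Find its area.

256/3

Both boundary curves give u as a function of v, so integrate with respect to v. Setting them equal: -v^2 + 16 = 0, i.e. -(v - 4)*(v + 4) = 0, so they meet at v = -4, 4.
For v in [-4, 4], u = -v^2 + 3*v + 17 is on the right; area = ∫[-4,4] (-v^2 + 16) dv = 256/3.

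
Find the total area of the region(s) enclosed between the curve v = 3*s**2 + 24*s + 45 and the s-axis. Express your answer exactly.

4

The curve meets the s-axis where 3*s**2 + 24*s + 45 = 0, i.e. 3*(s + 3)*(s + 5) = 0, at s = -5, -3.
On [-5, -3] the curve lies below the axis; ∫[-5,-3] (3*s**2 + 24*s + 45) ds = -4, giving area 4.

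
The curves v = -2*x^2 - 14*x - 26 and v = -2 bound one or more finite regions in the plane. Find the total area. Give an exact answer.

Set the curves equal: -2*x^2 - 14*x - 26 = -2, so -2*x^2 - 14*x - 24 = 0, which factors as -2*(x + 3)*(x + 4) = 0. The curves meet at x = -4, -3.
On [-4, -3], v = -2*x^2 - 14*x - 26 is on top; that piece has area ∫[-4,-3] (-2*x^2 - 14*x - 24) dx = 1/3.

1/3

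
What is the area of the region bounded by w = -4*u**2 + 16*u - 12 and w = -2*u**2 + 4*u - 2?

64/3

Set the curves equal: -4*u**2 + 16*u - 12 = -2*u**2 + 4*u - 2, so -2*u**2 + 12*u - 10 = 0, which factors as -2*(u - 5)*(u - 1) = 0. The curves meet at u = 1, 5.
On [1, 5], w = -4*u**2 + 16*u - 12 is on top; that piece has area ∫[1,5] (-2*u**2 + 12*u - 10) du = 64/3.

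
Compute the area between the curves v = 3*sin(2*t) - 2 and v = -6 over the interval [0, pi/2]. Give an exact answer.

On [0, pi/2], (3*sin(2*t) - 2) - (-6) = 3*sin(2*t) + 4 is ≥ 0 throughout, so the area is a single integral of |3*sin(2*t) + 4|.
∫[0,pi/2] (3*sin(2*t) + 4) dt = 3 + 2*pi.

3 + 2*pi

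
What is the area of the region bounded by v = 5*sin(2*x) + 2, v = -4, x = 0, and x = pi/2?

5 + 3*pi

On [0, pi/2], (5*sin(2*x) + 2) - (-4) = 5*sin(2*x) + 6 is ≥ 0 throughout, so the area is a single integral of |5*sin(2*x) + 6|.
∫[0,pi/2] (5*sin(2*x) + 6) dx = 5 + 3*pi.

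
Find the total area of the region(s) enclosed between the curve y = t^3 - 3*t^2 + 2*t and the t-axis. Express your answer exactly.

The curve meets the t-axis where t^3 - 3*t^2 + 2*t = 0, i.e. t*(t - 2)*(t - 1) = 0, at t = 0, 1, 2.
On [0, 1] the curve lies above the axis; ∫[0,1] (t^3 - 3*t^2 + 2*t) dt = 1/4, giving area 1/4.
On [1, 2] the curve lies below the axis; ∫[1,2] (t^3 - 3*t^2 + 2*t) dt = -1/4, giving area 1/4.
Total area = 1/4 + 1/4 = 1/2.

1/2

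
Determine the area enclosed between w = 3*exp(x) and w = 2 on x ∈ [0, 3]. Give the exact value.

On [0, 3], (3*exp(x)) - (2) = 3*exp(x) - 2 is ≥ 0 throughout, so the area is a single integral of |3*exp(x) - 2|.
∫[0,3] (3*exp(x) - 2) dx = -9 + 3*exp(3).

-9 + 3*exp(3)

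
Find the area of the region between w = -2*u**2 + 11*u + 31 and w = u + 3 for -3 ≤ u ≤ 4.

The difference (-2*u**2 + 11*u + 31) - (u + 3) = -2*u**2 + 10*u + 28 changes sign at u = -2 inside [-3, 4], so split the integral there.
∫[-3,-2] (-2*u**2 + 10*u + 28) du = -29/3; the area of that piece is 29/3.
∫[-2,4] (-2*u**2 + 10*u + 28) du = 180.
Total area = 29/3 + 180 = 569/3.

569/3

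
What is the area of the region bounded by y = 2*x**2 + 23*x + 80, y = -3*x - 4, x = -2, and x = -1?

On [-2, -1], (2*x**2 + 23*x + 80) - (-3*x - 4) = 2*x**2 + 26*x + 84 is ≥ 0 throughout, so the area is a single integral of |2*x**2 + 26*x + 84|.
∫[-2,-1] (2*x**2 + 26*x + 84) dx = 149/3.

149/3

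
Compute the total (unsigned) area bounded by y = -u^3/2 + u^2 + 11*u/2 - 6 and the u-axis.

937/24

The curve meets the u-axis where -u^3/2 + u^2 + 11*u/2 - 6 = 0, i.e. -(u - 4)*(u - 1)*(u + 3)/2 = 0, at u = -3, 1, 4.
On [-3, 1] the curve lies below the axis; ∫[-3,1] (-u^3/2 + u^2 + 11*u/2 - 6) du = -80/3, giving area 80/3.
On [1, 4] the curve lies above the axis; ∫[1,4] (-u^3/2 + u^2 + 11*u/2 - 6) du = 99/8, giving area 99/8.
Total area = 80/3 + 99/8 = 937/24.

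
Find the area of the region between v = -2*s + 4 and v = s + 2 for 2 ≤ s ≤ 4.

On [2, 4], (-2*s + 4) - (s + 2) = -3*s + 2 is ≤ 0 throughout, so the area is a single integral of |-3*s + 2|.
∫[2,4] (-3*s + 2) ds = -14; the area of that piece is 14.

14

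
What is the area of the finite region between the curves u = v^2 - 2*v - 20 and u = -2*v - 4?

256/3

Both boundary curves give u as a function of v, so integrate with respect to v. Setting them equal: v^2 - 16 = 0, i.e. (v - 4)*(v + 4) = 0, so they meet at v = -4, 4.
For v in [-4, 4], u = v^2 - 2*v - 20 is on the left; area = ∫[-4,4] (-(v^2 - 16)) dv = 256/3.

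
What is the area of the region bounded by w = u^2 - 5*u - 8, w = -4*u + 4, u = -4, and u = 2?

The difference (u^2 - 5*u - 8) - (-4*u + 4) = u^2 - u - 12 changes sign at u = -3 inside [-4, 2], so split the integral there.
∫[-4,-3] (u^2 - u - 12) du = 23/6.
∫[-3,2] (u^2 - u - 12) du = -275/6; the area of that piece is 275/6.
Total area = 23/6 + 275/6 = 149/3.

149/3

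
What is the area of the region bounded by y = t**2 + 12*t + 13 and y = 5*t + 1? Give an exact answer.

Set the curves equal: t**2 + 12*t + 13 = 5*t + 1, so t**2 + 7*t + 12 = 0, which factors as (t + 3)*(t + 4) = 0. The curves meet at t = -4, -3.
On [-4, -3], y = 5*t + 1 is on top; that piece has area ∫[-4,-3] (-(t**2 + 7*t + 12)) dt = 1/6.

1/6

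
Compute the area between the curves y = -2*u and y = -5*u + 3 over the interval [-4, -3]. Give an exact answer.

27/2

On [-4, -3], (-2*u) - (-5*u + 3) = 3*u - 3 is ≤ 0 throughout, so the area is a single integral of |3*u - 3|.
∫[-4,-3] (3*u - 3) du = -27/2; the area of that piece is 27/2.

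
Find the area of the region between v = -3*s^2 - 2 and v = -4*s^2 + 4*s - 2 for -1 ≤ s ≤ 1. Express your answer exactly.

4

The difference (-3*s^2 - 2) - (-4*s^2 + 4*s - 2) = s^2 - 4*s changes sign at s = 0 inside [-1, 1], so split the integral there.
∫[-1,0] (s^2 - 4*s) ds = 7/3.
∫[0,1] (s^2 - 4*s) ds = -5/3; the area of that piece is 5/3.
Total area = 7/3 + 5/3 = 4.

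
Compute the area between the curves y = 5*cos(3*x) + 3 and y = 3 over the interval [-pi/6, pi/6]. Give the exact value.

10/3

On [-pi/6, pi/6], (5*cos(3*x) + 3) - (3) = 5*cos(3*x) is ≥ 0 throughout, so the area is a single integral of |5*cos(3*x)|.
∫[-pi/6,pi/6] (5*cos(3*x)) dx = 10/3.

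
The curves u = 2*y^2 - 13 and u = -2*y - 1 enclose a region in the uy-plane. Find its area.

125/3

Both boundary curves give u as a function of y, so integrate with respect to y. Setting them equal: 2*y^2 + 2*y - 12 = 0, i.e. 2*(y - 2)*(y + 3) = 0, so they meet at y = -3, 2.
For y in [-3, 2], u = 2*y^2 - 13 is on the left; area = ∫[-3,2] (-(2*y^2 + 2*y - 12)) dy = 125/3.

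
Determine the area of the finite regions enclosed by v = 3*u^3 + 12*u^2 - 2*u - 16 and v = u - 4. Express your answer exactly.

Set the curves equal: 3*u^3 + 12*u^2 - 2*u - 16 = u - 4, so 3*u^3 + 12*u^2 - 3*u - 12 = 0, which factors as 3*(u - 1)*(u + 1)*(u + 4) = 0. The curves meet at u = -4, -1, 1.
On [-4, -1], v = 3*u^3 + 12*u^2 - 2*u - 16 is on top; that piece has area ∫[-4,-1] (3*u^3 + 12*u^2 - 3*u - 12) du = 189/4.
On [-1, 1], v = u - 4 is on top; that piece has area ∫[-1,1] (-(3*u^3 + 12*u^2 - 3*u - 12)) du = 16.
Total enclosed area = 189/4 + 16 = 253/4.

253/4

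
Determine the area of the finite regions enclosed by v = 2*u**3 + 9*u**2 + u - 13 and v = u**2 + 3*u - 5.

Set the curves equal: 2*u**3 + 9*u**2 + u - 13 = u**2 + 3*u - 5, so 2*u**3 + 8*u**2 - 2*u - 8 = 0, which factors as 2*(u - 1)*(u + 1)*(u + 4) = 0. The curves meet at u = -4, -1, 1.
On [-4, -1], v = 2*u**3 + 9*u**2 + u - 13 is on top; that piece has area ∫[-4,-1] (2*u**3 + 8*u**2 - 2*u - 8) du = 63/2.
On [-1, 1], v = u**2 + 3*u - 5 is on top; that piece has area ∫[-1,1] (-(2*u**3 + 8*u**2 - 2*u - 8)) du = 32/3.
Total enclosed area = 63/2 + 32/3 = 253/6.

253/6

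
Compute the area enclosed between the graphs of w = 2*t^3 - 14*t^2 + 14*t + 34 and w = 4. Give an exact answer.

296/3

Set the curves equal: 2*t^3 - 14*t^2 + 14*t + 34 = 4, so 2*t^3 - 14*t^2 + 14*t + 30 = 0, which factors as 2*(t - 5)*(t - 3)*(t + 1) = 0. The curves meet at t = -1, 3, 5.
On [-1, 3], w = 2*t^3 - 14*t^2 + 14*t + 34 is on top; that piece has area ∫[-1,3] (2*t^3 - 14*t^2 + 14*t + 30) dt = 256/3.
On [3, 5], w = 4 is on top; that piece has area ∫[3,5] (-(2*t^3 - 14*t^2 + 14*t + 30)) dt = 40/3.
Total enclosed area = 256/3 + 40/3 = 296/3.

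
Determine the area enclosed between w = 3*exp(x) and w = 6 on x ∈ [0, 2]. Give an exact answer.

-21 + 12*log(2) + 3*exp(2)

The difference (3*exp(x)) - (6) = 3*exp(x) - 6 changes sign at x = log(2) inside [0, 2], so split the integral there.
∫[0,log(2)] (3*exp(x) - 6) dx = 3 - log(64); the area of that piece is -3 + log(64).
∫[log(2),2] (3*exp(x) - 6) dx = -18 + 6*log(2) + 3*exp(2).
Total area = (-3 + log(64)) + (-18 + 6*log(2) + 3*exp(2)) = -21 + 12*log(2) + 3*exp(2).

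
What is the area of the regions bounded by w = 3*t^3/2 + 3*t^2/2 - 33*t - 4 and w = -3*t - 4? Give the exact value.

2521/8

Set the curves equal: 3*t^3/2 + 3*t^2/2 - 33*t - 4 = -3*t - 4, so 3*t^3/2 + 3*t^2/2 - 30*t = 0, which factors as 3*t*(t - 4)*(t + 5)/2 = 0. The curves meet at t = -5, 0, 4.
On [-5, 0], w = 3*t^3/2 + 3*t^2/2 - 33*t - 4 is on top; that piece has area ∫[-5,0] (3*t^3/2 + 3*t^2/2 - 30*t) dt = 1625/8.
On [0, 4], w = -3*t - 4 is on top; that piece has area ∫[0,4] (-(3*t^3/2 + 3*t^2/2 - 30*t)) dt = 112.
Total enclosed area = 1625/8 + 112 = 2521/8.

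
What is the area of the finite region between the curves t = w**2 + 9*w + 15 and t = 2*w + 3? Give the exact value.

Both boundary curves give t as a function of w, so integrate with respect to w. Setting them equal: w**2 + 7*w + 12 = 0, i.e. (w + 3)*(w + 4) = 0, so they meet at w = -4, -3.
For w in [-4, -3], t = w**2 + 9*w + 15 is on the left; area = ∫[-4,-3] (-(w**2 + 7*w + 12)) dw = 1/6.

1/6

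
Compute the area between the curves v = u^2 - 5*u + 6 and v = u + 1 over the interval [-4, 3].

97

The difference (u^2 - 5*u + 6) - (u + 1) = u^2 - 6*u + 5 changes sign at u = 1 inside [-4, 3], so split the integral there.
∫[-4,1] (u^2 - 6*u + 5) du = 275/3.
∫[1,3] (u^2 - 6*u + 5) du = -16/3; the area of that piece is 16/3.
Total area = 275/3 + 16/3 = 97.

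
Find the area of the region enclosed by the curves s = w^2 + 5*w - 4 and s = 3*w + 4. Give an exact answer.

36

Both boundary curves give s as a function of w, so integrate with respect to w. Setting them equal: w^2 + 2*w - 8 = 0, i.e. (w - 2)*(w + 4) = 0, so they meet at w = -4, 2.
For w in [-4, 2], s = w^2 + 5*w - 4 is on the left; area = ∫[-4,2] (-(w^2 + 2*w - 8)) dw = 36.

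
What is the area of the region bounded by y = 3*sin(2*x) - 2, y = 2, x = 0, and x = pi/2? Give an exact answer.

-3 + 2*pi

On [0, pi/2], (3*sin(2*x) - 2) - (2) = 3*sin(2*x) - 4 is ≤ 0 throughout, so the area is a single integral of |3*sin(2*x) - 4|.
∫[0,pi/2] (3*sin(2*x) - 4) dx = 3 - 2*pi; the area of that piece is -3 + 2*pi.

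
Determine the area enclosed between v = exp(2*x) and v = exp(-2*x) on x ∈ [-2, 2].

The difference (exp(2*x)) - (exp(-2*x)) = exp(2*x) - exp(-2*x) changes sign at x = 0 inside [-2, 2], so split the integral there.
∫[-2,0] (exp(2*x) - exp(-2*x)) dx = -exp(4)/2 - exp(-4)/2 + 1; the area of that piece is -1 + exp(-4)/2 + exp(4)/2.
∫[0,2] (exp(2*x) - exp(-2*x)) dx = -1 + exp(-4)/2 + exp(4)/2.
Total area = (-1 + exp(-4)/2 + exp(4)/2) + (-1 + exp(-4)/2 + exp(4)/2) = -2 + exp(-4) + exp(4).

-2 + exp(-4) + exp(4)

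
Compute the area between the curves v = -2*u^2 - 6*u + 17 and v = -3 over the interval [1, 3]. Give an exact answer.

14

The difference (-2*u^2 - 6*u + 17) - (-3) = -2*u^2 - 6*u + 20 changes sign at u = 2 inside [1, 3], so split the integral there.
∫[1,2] (-2*u^2 - 6*u + 20) du = 19/3.
∫[2,3] (-2*u^2 - 6*u + 20) du = -23/3; the area of that piece is 23/3.
Total area = 19/3 + 23/3 = 14.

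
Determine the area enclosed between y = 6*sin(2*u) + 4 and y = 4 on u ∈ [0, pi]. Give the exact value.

12

The difference (6*sin(2*u) + 4) - (4) = 6*sin(2*u) changes sign at u = pi/2 inside [0, pi], so split the integral there.
∫[0,pi/2] (6*sin(2*u)) du = 6.
∫[pi/2,pi] (6*sin(2*u)) du = -6; the area of that piece is 6.
Total area = 6 + 6 = 12.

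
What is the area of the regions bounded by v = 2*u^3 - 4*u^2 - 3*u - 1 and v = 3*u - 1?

Set the curves equal: 2*u^3 - 4*u^2 - 3*u - 1 = 3*u - 1, so 2*u^3 - 4*u^2 - 6*u = 0, which factors as 2*u*(u - 3)*(u + 1) = 0. The curves meet at u = -1, 0, 3.
On [-1, 0], v = 2*u^3 - 4*u^2 - 3*u - 1 is on top; that piece has area ∫[-1,0] (2*u^3 - 4*u^2 - 6*u) du = 7/6.
On [0, 3], v = 3*u - 1 is on top; that piece has area ∫[0,3] (-(2*u^3 - 4*u^2 - 6*u)) du = 45/2.
Total enclosed area = 7/6 + 45/2 = 71/3.

71/3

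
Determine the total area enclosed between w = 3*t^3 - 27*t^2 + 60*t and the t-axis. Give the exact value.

393/4

The curve meets the t-axis where 3*t^3 - 27*t^2 + 60*t = 0, i.e. 3*t*(t - 5)*(t - 4) = 0, at t = 0, 4, 5.
On [0, 4] the curve lies above the axis; ∫[0,4] (3*t^3 - 27*t^2 + 60*t) dt = 96, giving area 96.
On [4, 5] the curve lies below the axis; ∫[4,5] (3*t^3 - 27*t^2 + 60*t) dt = -9/4, giving area 9/4.
Total area = 96 + 9/4 = 393/4.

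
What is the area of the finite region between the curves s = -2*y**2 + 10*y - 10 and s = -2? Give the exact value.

Both boundary curves give s as a function of y, so integrate with respect to y. Setting them equal: -2*y**2 + 10*y - 8 = 0, i.e. -2*(y - 4)*(y - 1) = 0, so they meet at y = 1, 4.
For y in [1, 4], s = -2*y**2 + 10*y - 10 is on the right; area = ∫[1,4] (-2*y**2 + 10*y - 8) dy = 9.

9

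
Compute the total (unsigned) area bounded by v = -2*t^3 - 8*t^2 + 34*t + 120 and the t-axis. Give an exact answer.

3901/6

The curve meets the t-axis where -2*t^3 - 8*t^2 + 34*t + 120 = 0, i.e. -2*(t - 4)*(t + 3)*(t + 5) = 0, at t = -5, -3, 4.
On [-5, -3] the curve lies below the axis; ∫[-5,-3] (-2*t^3 - 8*t^2 + 34*t + 120) dt = -64/3, giving area 64/3.
On [-3, 4] the curve lies above the axis; ∫[-3,4] (-2*t^3 - 8*t^2 + 34*t + 120) dt = 3773/6, giving area 3773/6.
Total area = 64/3 + 3773/6 = 3901/6.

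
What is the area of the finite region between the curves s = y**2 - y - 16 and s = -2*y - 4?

343/6

Both boundary curves give s as a function of y, so integrate with respect to y. Setting them equal: y**2 + y - 12 = 0, i.e. (y - 3)*(y + 4) = 0, so they meet at y = -4, 3.
For y in [-4, 3], s = y**2 - y - 16 is on the left; area = ∫[-4,3] (-(y**2 + y - 12)) dy = 343/6.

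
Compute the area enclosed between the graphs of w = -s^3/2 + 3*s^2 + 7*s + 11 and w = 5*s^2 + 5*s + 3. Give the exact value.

Set the curves equal: -s^3/2 + 3*s^2 + 7*s + 11 = 5*s^2 + 5*s + 3, so -s^3/2 - 2*s^2 + 2*s + 8 = 0, which factors as -(s - 2)*(s + 2)*(s + 4)/2 = 0. The curves meet at s = -4, -2, 2.
On [-4, -2], w = 5*s^2 + 5*s + 3 is on top; that piece has area ∫[-4,-2] (-(-s^3/2 - 2*s^2 + 2*s + 8)) ds = 10/3.
On [-2, 2], w = -s^3/2 + 3*s^2 + 7*s + 11 is on top; that piece has area ∫[-2,2] (-s^3/2 - 2*s^2 + 2*s + 8) ds = 64/3.
Total enclosed area = 10/3 + 64/3 = 74/3.

74/3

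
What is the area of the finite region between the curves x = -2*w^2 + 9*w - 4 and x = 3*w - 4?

9

Both boundary curves give x as a function of w, so integrate with respect to w. Setting them equal: -2*w^2 + 6*w = 0, i.e. -2*w*(w - 3) = 0, so they meet at w = 0, 3.
For w in [0, 3], x = -2*w^2 + 9*w - 4 is on the right; area = ∫[0,3] (-2*w^2 + 6*w) dw = 9.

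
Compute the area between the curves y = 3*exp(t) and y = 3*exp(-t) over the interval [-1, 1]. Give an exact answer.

-12 + 6*exp(-1) + 6*exp(1)

The difference (3*exp(t)) - (3*exp(-t)) = 3*exp(t) - 3*exp(-t) changes sign at t = 0 inside [-1, 1], so split the integral there.
∫[-1,0] (3*exp(t) - 3*exp(-t)) dt = -3*exp(1) - 3*exp(-1) + 6; the area of that piece is -6 + 3*exp(-1) + 3*exp(1).
∫[0,1] (3*exp(t) - 3*exp(-t)) dt = -6 + 3*exp(-1) + 3*exp(1).
Total area = (-6 + 3*exp(-1) + 3*exp(1)) + (-6 + 3*exp(-1) + 3*exp(1)) = -12 + 6*exp(-1) + 6*exp(1).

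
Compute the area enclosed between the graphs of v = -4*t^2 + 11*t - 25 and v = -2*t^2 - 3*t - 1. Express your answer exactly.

Set the curves equal: -4*t^2 + 11*t - 25 = -2*t^2 - 3*t - 1, so -2*t^2 + 14*t - 24 = 0, which factors as -2*(t - 4)*(t - 3) = 0. The curves meet at t = 3, 4.
On [3, 4], v = -4*t^2 + 11*t - 25 is on top; that piece has area ∫[3,4] (-2*t^2 + 14*t - 24) dt = 1/3.

1/3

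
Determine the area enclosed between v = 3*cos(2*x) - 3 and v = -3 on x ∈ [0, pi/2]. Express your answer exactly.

3

The difference (3*cos(2*x) - 3) - (-3) = 3*cos(2*x) changes sign at x = pi/4 inside [0, pi/2], so split the integral there.
∫[0,pi/4] (3*cos(2*x)) dx = 3/2.
∫[pi/4,pi/2] (3*cos(2*x)) dx = -3/2; the area of that piece is 3/2.
Total area = 3/2 + 3/2 = 3.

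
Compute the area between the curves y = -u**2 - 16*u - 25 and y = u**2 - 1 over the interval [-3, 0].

The difference (-u**2 - 16*u - 25) - (u**2 - 1) = -2*u**2 - 16*u - 24 changes sign at u = -2 inside [-3, 0], so split the integral there.
∫[-3,-2] (-2*u**2 - 16*u - 24) du = 10/3.
∫[-2,0] (-2*u**2 - 16*u - 24) du = -64/3; the area of that piece is 64/3.
Total area = 10/3 + 64/3 = 74/3.

74/3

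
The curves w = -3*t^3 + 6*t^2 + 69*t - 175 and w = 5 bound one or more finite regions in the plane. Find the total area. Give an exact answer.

5137/4

Set the curves equal: -3*t^3 + 6*t^2 + 69*t - 175 = 5, so -3*t^3 + 6*t^2 + 69*t - 180 = 0, which factors as -3*(t - 4)*(t - 3)*(t + 5) = 0. The curves meet at t = -5, 3, 4.
On [-5, 3], w = 5 is on top; that piece has area ∫[-5,3] (-(-3*t^3 + 6*t^2 + 69*t - 180)) dt = 1280.
On [3, 4], w = -3*t^3 + 6*t^2 + 69*t - 175 is on top; that piece has area ∫[3,4] (-3*t^3 + 6*t^2 + 69*t - 180) dt = 17/4.
Total enclosed area = 1280 + 17/4 = 5137/4.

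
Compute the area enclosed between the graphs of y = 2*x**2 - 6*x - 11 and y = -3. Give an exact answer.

125/3

Set the curves equal: 2*x**2 - 6*x - 11 = -3, so 2*x**2 - 6*x - 8 = 0, which factors as 2*(x - 4)*(x + 1) = 0. The curves meet at x = -1, 4.
On [-1, 4], y = -3 is on top; that piece has area ∫[-1,4] (-(2*x**2 - 6*x - 8)) dx = 125/3.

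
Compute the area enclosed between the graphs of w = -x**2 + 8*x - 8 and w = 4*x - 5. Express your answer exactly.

4/3

Set the curves equal: -x**2 + 8*x - 8 = 4*x - 5, so -x**2 + 4*x - 3 = 0, which factors as -(x - 3)*(x - 1) = 0. The curves meet at x = 1, 3.
On [1, 3], w = -x**2 + 8*x - 8 is on top; that piece has area ∫[1,3] (-x**2 + 4*x - 3) dx = 4/3.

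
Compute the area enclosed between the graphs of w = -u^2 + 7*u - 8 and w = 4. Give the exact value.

1/6

Set the curves equal: -u^2 + 7*u - 8 = 4, so -u^2 + 7*u - 12 = 0, which factors as -(u - 4)*(u - 3) = 0. The curves meet at u = 3, 4.
On [3, 4], w = -u^2 + 7*u - 8 is on top; that piece has area ∫[3,4] (-u^2 + 7*u - 12) du = 1/6.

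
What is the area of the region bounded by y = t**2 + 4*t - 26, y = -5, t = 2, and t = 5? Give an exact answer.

The difference (t**2 + 4*t - 26) - (-5) = t**2 + 4*t - 21 changes sign at t = 3 inside [2, 5], so split the integral there.
∫[2,3] (t**2 + 4*t - 21) dt = -14/3; the area of that piece is 14/3.
∫[3,5] (t**2 + 4*t - 21) dt = 68/3.
Total area = 14/3 + 68/3 = 82/3.

82/3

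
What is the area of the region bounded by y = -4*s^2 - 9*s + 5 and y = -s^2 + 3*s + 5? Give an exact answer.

Set the curves equal: -4*s^2 - 9*s + 5 = -s^2 + 3*s + 5, so -3*s^2 - 12*s = 0, which factors as -3*s*(s + 4) = 0. The curves meet at s = -4, 0.
On [-4, 0], y = -4*s^2 - 9*s + 5 is on top; that piece has area ∫[-4,0] (-3*s^2 - 12*s) ds = 32.

32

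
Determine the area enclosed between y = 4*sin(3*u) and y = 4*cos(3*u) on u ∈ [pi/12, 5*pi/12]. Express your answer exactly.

On [pi/12, 5*pi/12], (4*sin(3*u)) - (4*cos(3*u)) = 4*sin(3*u) - 4*cos(3*u) is ≥ 0 throughout, so the area is a single integral of |4*sin(3*u) - 4*cos(3*u)|.
∫[pi/12,5*pi/12] (4*sin(3*u) - 4*cos(3*u)) du = 8*sqrt(2)/3.

8*sqrt(2)/3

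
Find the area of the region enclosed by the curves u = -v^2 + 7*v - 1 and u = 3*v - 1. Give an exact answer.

Both boundary curves give u as a function of v, so integrate with respect to v. Setting them equal: -v^2 + 4*v = 0, i.e. -v*(v - 4) = 0, so they meet at v = 0, 4.
For v in [0, 4], u = -v^2 + 7*v - 1 is on the right; area = ∫[0,4] (-v^2 + 4*v) dv = 32/3.

32/3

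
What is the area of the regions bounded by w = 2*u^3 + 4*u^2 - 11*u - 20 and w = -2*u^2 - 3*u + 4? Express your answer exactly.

131/2

Set the curves equal: 2*u^3 + 4*u^2 - 11*u - 20 = -2*u^2 - 3*u + 4, so 2*u^3 + 6*u^2 - 8*u - 24 = 0, which factors as 2*(u - 2)*(u + 2)*(u + 3) = 0. The curves meet at u = -3, -2, 2.
On [-3, -2], w = 2*u^3 + 4*u^2 - 11*u - 20 is on top; that piece has area ∫[-3,-2] (2*u^3 + 6*u^2 - 8*u - 24) du = 3/2.
On [-2, 2], w = -2*u^2 - 3*u + 4 is on top; that piece has area ∫[-2,2] (-(2*u^3 + 6*u^2 - 8*u - 24)) du = 64.
Total enclosed area = 3/2 + 64 = 131/2.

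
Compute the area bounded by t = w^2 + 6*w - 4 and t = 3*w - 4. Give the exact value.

9/2

Both boundary curves give t as a function of w, so integrate with respect to w. Setting them equal: w^2 + 3*w = 0, i.e. w*(w + 3) = 0, so they meet at w = -3, 0.
For w in [-3, 0], t = w^2 + 6*w - 4 is on the left; area = ∫[-3,0] (-(w^2 + 3*w)) dw = 9/2.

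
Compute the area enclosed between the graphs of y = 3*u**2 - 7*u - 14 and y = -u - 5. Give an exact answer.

32

Set the curves equal: 3*u**2 - 7*u - 14 = -u - 5, so 3*u**2 - 6*u - 9 = 0, which factors as 3*(u - 3)*(u + 1) = 0. The curves meet at u = -1, 3.
On [-1, 3], y = -u - 5 is on top; that piece has area ∫[-1,3] (-(3*u**2 - 6*u - 9)) du = 32.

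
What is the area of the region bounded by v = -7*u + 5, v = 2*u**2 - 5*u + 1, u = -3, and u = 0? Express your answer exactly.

The difference (-7*u + 5) - (2*u**2 - 5*u + 1) = -2*u**2 - 2*u + 4 changes sign at u = -2 inside [-3, 0], so split the integral there.
∫[-3,-2] (-2*u**2 - 2*u + 4) du = -11/3; the area of that piece is 11/3.
∫[-2,0] (-2*u**2 - 2*u + 4) du = 20/3.
Total area = 11/3 + 20/3 = 31/3.

31/3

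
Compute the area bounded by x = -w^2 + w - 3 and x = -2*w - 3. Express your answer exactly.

Both boundary curves give x as a function of w, so integrate with respect to w. Setting them equal: -w^2 + 3*w = 0, i.e. -w*(w - 3) = 0, so they meet at w = 0, 3.
For w in [0, 3], x = -w^2 + w - 3 is on the right; area = ∫[0,3] (-w^2 + 3*w) dw = 9/2.

9/2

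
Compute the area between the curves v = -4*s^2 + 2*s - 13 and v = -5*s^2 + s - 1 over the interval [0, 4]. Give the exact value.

The difference (-4*s^2 + 2*s - 13) - (-5*s^2 + s - 1) = s^2 + s - 12 changes sign at s = 3 inside [0, 4], so split the integral there.
∫[0,3] (s^2 + s - 12) ds = -45/2; the area of that piece is 45/2.
∫[3,4] (s^2 + s - 12) ds = 23/6.
Total area = 45/2 + 23/6 = 79/3.

79/3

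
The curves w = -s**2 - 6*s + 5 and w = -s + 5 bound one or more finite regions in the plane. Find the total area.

Set the curves equal: -s**2 - 6*s + 5 = -s + 5, so -s**2 - 5*s = 0, which factors as -s*(s + 5) = 0. The curves meet at s = -5, 0.
On [-5, 0], w = -s**2 - 6*s + 5 is on top; that piece has area ∫[-5,0] (-s**2 - 5*s) ds = 125/6.

125/6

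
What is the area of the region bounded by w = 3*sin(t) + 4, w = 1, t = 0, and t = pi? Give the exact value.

6 + 3*pi

On [0, pi], (3*sin(t) + 4) - (1) = 3*sin(t) + 3 is ≥ 0 throughout, so the area is a single integral of |3*sin(t) + 3|.
∫[0,pi] (3*sin(t) + 3) dt = 6 + 3*pi.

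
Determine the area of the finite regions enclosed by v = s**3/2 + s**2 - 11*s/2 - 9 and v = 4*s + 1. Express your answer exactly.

Set the curves equal: s**3/2 + s**2 - 11*s/2 - 9 = 4*s + 1, so s**3/2 + s**2 - 19*s/2 - 10 = 0, which factors as (s - 4)*(s + 1)*(s + 5)/2 = 0. The curves meet at s = -5, -1, 4.
On [-5, -1], v = s**3/2 + s**2 - 11*s/2 - 9 is on top; that piece has area ∫[-5,-1] (s**3/2 + s**2 - 19*s/2 - 10) ds = 112/3.
On [-1, 4], v = 4*s + 1 is on top; that piece has area ∫[-1,4] (-(s**3/2 + s**2 - 19*s/2 - 10)) ds = 1625/24.
Total enclosed area = 112/3 + 1625/24 = 2521/24.

2521/24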